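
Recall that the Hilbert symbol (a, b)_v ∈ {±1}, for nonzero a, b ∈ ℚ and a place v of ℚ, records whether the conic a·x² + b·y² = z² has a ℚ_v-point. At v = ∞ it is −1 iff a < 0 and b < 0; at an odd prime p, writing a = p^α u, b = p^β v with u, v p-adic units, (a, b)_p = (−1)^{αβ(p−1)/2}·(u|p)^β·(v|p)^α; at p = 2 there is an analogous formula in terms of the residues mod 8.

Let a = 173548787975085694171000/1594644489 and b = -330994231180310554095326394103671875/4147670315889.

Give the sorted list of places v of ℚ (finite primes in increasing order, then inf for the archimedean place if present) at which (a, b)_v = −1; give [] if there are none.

(a, b) ≡ (910, -115115) mod (ℚ^×)²; places V = {2, 3, 5, 7, 11, 13, 17, 19, 23, 29, 41, 47, ∞}.
(a,b)_2: α=3, β=0; u≡7, v≡5 (mod 8); ε(u)ε(v)=1·0, αω(v)=3·1, βω(u)=0·0; sum ≡ 1  ⇒  -1.
(a,b)_5: α=3, u≡2; β=7, v≡2 (mod 5); (2|5)=-1, (2|5)=-1; sign (−1)^0·-1^7·-1^3 = +1.
(a,b)_11: α=4, u≡6; β=7, v≡10 (mod 11); (6|11)=-1, (10|11)=-1; sign (−1)^0·-1^7·-1^4 = -1.
(a,b)_29: α=-2, u≡17; β=-2, v≡12 (mod 29); (17|29)=-1, (12|29)=-1; sign (−1)^0·-1^-2·-1^-2 = +1.
(a,b)_∞: sgn(910)=+, sgn(-115115)=−, so +1.
(a,b)_23: α=2, u≡13; β=3, v≡18 (mod 23); (13|23)=+1, (18|23)=+1; sign (−1)^0·+1^3·+1^2 = +1.
(a,b)_3: α=-8, u≡1; β=-10, v≡1 (mod 3); (1|3)=+1, (1|3)=+1; sign (−1)^0·+1^-10·+1^-8 = +1.
(a,b)_7: α=5, u≡2; β=5, v≡3 (mod 7); (2|7)=+1, (3|7)=-1; sign (−1)^1·+1^5·-1^5 = +1.
(a,b)_13: α=3, u≡6; β=3, v≡11 (mod 13); (6|13)=-1, (11|13)=-1; sign (−1)^0·-1^3·-1^3 = +1.
(a,b)_17: α=-2, u≡15; β=-4, v≡2 (mod 17); (15|17)=+1, (2|17)=+1; sign (−1)^0·+1^-4·+1^-2 = +1.
(a,b)_19: α=2, u≡5; β=4, v≡16 (mod 19); (5|19)=+1, (16|19)=+1; sign (−1)^0·+1^4·+1^2 = +1.
(a,b)_41: α=2, u≡21; β=2, v≡24 (mod 41); (21|41)=+1, (24|41)=-1; sign (−1)^0·+1^2·-1^2 = +1.
(a,b)_47: α=0, u≡8; β=2, v≡22 (mod 47); (8|47)=+1, (22|47)=-1; sign (−1)^0·+1^2·-1^0 = +1.
|Ram(910, -115115)| = 2, even; anisotropic at {2, 11}.

[2, 11]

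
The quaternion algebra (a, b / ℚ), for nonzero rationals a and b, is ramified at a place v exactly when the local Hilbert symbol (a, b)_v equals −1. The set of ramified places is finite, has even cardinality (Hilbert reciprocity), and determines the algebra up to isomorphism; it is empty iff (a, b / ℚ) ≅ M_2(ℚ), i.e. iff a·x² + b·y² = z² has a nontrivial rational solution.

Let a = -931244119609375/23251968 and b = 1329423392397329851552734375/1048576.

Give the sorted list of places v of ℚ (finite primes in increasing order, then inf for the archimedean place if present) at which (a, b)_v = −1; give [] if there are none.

(a, b) ≡ (-1999965, 31) mod (ℚ^×)²; places V = {2, 3, 5, 11, 13, 17, 23, 29, 31, ∞}.
(a,b)_11: α=1, u≡4; β=2, v≡3 (mod 11); (4|11)=+1, (3|11)=+1; sign (−1)^0·+1^2·+1^1 = +1.
(a,b)_13: α=2, u≡8; β=4, v≡6 (mod 13); (8|13)=-1, (6|13)=-1; sign (−1)^0·-1^4·-1^2 = +1.
(a,b)_23: α=3, u≡16; β=2, v≡9 (mod 23); (16|23)=+1, (9|23)=+1; sign (−1)^0·+1^2·+1^3 = +1.
(a,b)_31: α=1, u≡23; β=5, v≡1 (mod 31); (23|31)=-1, (1|31)=+1; sign (−1)^1·-1^5·+1^1 = +1.
(a,b)_5: α=7, u≡3; β=10, v≡4 (mod 5); (3|5)=-1, (4|5)=+1; sign (−1)^0·-1^10·+1^7 = +1.
(a,b)_29: α=-2, u≡6; β=0, v≡15 (mod 29); (6|29)=+1, (15|29)=-1; sign (−1)^0·+1^0·-1^-2 = +1.
(a,b)_3: α=-3, u≡2; β=2, v≡1 (mod 3); (2|3)=-1, (1|3)=+1; sign (−1)^0·-1^2·+1^-3 = +1.
(a,b)_∞: sgn(-1999965)=−, sgn(31)=+, so +1.
(a,b)_2: α=-10, β=-20; u≡3, v≡7 (mod 8); ε(u)ε(v)=1·1, αω(v)=-10·0, βω(u)=-20·1; sum ≡ 1  ⇒  -1.
(a,b)_17: α=1, u≡11; β=2, v≡5 (mod 17); (11|17)=-1, (5|17)=-1; sign (−1)^0·-1^2·-1^1 = -1.
(-1999965, 31 / ℚ) ramifies at {2, 17}: a division algebra.

[2, 17]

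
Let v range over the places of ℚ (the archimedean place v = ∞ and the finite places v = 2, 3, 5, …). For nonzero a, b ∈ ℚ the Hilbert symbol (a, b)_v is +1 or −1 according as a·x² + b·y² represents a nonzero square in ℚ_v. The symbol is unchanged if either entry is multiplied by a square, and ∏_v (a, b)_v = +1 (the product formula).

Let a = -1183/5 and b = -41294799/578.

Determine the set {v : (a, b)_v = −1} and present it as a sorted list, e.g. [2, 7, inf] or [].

[2, 5, 7, inf]

Mod squares: a ≡ -35, b ≡ -78. Check v ∈ {∞, 2, 3, 5, 7, 13, 17}.
v=7: a=7^1·(≡4), b=7^6·(≡5) mod 7; (4|7)=+1, (5|7)=-1; (−1)^{1·6·3}·(+1)^6·(-1)^1 = -1.
v=13: a=13^2·(≡9), b=13^1·(≡11) mod 13; (9|13)=+1, (11|13)=-1; (−1)^{2·1·6}·(+1)^1·(-1)^2 = +1.
v=3: a=3^0·(≡1), b=3^3·(≡1) mod 3; (1|3)=+1, (1|3)=+1; (−1)^{0·3·1}·(+1)^3·(+1)^0 = +1.
v=5: a=5^-1·(≡2), b=5^0·(≡2) mod 5; (2|5)=-1, (2|5)=-1; (−1)^{-1·0·2}·(-1)^0·(-1)^-1 = -1.
v=∞: -35 < 0 and -78 < 0  ⇒  (a,b)_∞ = -1.
v=2: v_2(a)=0, v_2(b)=-1; units ≡ 5, 1 (mod 8); ε·ε+αω+βω = 0·0+0·0+-1·1 ≡ 1  ⇒  (a,b)_2 = -1.
v=17: a=17^0·(≡15), b=17^-2·(≡10) mod 17; (15|17)=+1, (10|17)=-1; (−1)^{0·-2·8}·(+1)^-2·(-1)^0 = +1.
(-35, -78 / ℚ) ramifies at {2, 5, 7, ∞}: a division algebra.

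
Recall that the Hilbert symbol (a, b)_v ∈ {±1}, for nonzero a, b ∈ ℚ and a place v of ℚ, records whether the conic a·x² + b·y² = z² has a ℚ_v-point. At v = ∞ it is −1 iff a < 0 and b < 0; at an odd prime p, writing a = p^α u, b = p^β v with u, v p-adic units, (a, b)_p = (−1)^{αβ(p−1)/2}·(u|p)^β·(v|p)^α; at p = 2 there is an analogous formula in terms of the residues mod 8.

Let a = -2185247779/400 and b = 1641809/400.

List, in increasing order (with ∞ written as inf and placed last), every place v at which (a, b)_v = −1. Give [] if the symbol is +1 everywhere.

Mod squares: a ≡ -62491, b ≡ 5681. Check v ∈ {∞, 2, 5, 11, 13, 17, 19, 23}.
v=13: a=13^1·(≡1), b=13^1·(≡5) mod 13; (1|13)=+1, (5|13)=-1; (−1)^{1·1·6}·(+1)^1·(-1)^1 = -1.
v=5: a=5^-2·(≡1), b=5^-2·(≡4) mod 5; (1|5)=+1, (4|5)=+1; (−1)^{-2·-2·2}·(+1)^-2·(+1)^-2 = +1.
v=2: v_2(a)=-4, v_2(b)=-4; units ≡ 5, 1 (mod 8); ε·ε+αω+βω = 0·0+-4·0+-4·1 ≡ 0  ⇒  (a,b)_2 = +1.
v=∞: -62491 < 0 and 5681 > 0  ⇒  (a,b)_∞ = +1.
v=23: a=23^1·(≡20), b=23^1·(≡22) mod 23; (20|23)=-1, (22|23)=-1; (−1)^{1·1·11}·(-1)^1·(-1)^1 = -1.
v=17: a=17^2·(≡4), b=17^2·(≡6) mod 17; (4|17)=+1, (6|17)=-1; (−1)^{2·2·8}·(+1)^2·(-1)^2 = +1.
v=11: a=11^3·(≡10), b=11^0·(≡1) mod 11; (10|11)=-1, (1|11)=+1; (−1)^{3·0·5}·(-1)^0·(+1)^3 = +1.
v=19: a=19^1·(≡1), b=19^1·(≡18) mod 19; (1|19)=+1, (18|19)=-1; (−1)^{1·1·9}·(+1)^1·(-1)^1 = +1.
(-62491, 5681 / ℚ) ramifies at {13, 23}: a division algebra.

[13, 23]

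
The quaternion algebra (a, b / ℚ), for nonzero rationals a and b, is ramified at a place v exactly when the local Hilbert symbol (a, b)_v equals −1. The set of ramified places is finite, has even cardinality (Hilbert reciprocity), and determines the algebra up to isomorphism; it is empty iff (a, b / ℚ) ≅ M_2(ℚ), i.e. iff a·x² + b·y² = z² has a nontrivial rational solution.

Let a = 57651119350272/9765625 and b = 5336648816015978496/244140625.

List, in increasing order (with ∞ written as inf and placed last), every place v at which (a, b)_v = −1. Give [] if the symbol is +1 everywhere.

(a, b) ≡ (2, 11571) mod (ℚ^×)²; places V = {2, 3, 5, 7, 19, 29, ∞}.
(a,b)_5: α=-10, u≡2; β=-12, v≡1 (mod 5); (2|5)=-1, (1|5)=+1; sign (−1)^0·-1^-12·+1^-10 = +1.
(a,b)_29: α=4, u≡19; β=5, v≡5 (mod 29); (19|29)=-1, (5|29)=+1; sign (−1)^0·-1^5·+1^4 = -1.
(a,b)_7: α=2, u≡4; β=3, v≡1 (mod 7); (4|7)=+1, (1|7)=+1; sign (−1)^0·+1^3·+1^2 = +1.
(a,b)_2: α=9, β=12; u≡1, v≡3 (mod 8); ε(u)ε(v)=0·1, αω(v)=9·1, βω(u)=12·0; sum ≡ 1  ⇒  -1.
(a,b)_∞: sgn(2)=+, sgn(11571)=+, so +1.
(a,b)_3: α=2, u≡2; β=3, v≡2 (mod 3); (2|3)=-1, (2|3)=-1; sign (−1)^0·-1^3·-1^2 = -1.
(a,b)_19: α=2, u≡18; β=3, v≡5 (mod 19); (18|19)=-1, (5|19)=+1; sign (−1)^0·-1^3·+1^2 = -1.
Ram(2, 11571) = {2, 3, 19, 29}; no ℚ_2-point on the conic.

[2, 3, 19, 29]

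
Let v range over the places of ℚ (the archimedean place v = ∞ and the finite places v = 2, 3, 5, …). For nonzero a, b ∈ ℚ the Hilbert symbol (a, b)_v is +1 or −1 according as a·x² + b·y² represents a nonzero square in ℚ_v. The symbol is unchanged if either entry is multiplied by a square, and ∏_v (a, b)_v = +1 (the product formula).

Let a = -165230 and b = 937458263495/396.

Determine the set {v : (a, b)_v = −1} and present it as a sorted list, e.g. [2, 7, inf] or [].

[2, 17]

Mod squares: a ≡ -165230, b ≡ 15449005. Check v ∈ {∞, 2, 3, 5, 11, 13, 17, 19, 31, 41, 43}.
v=17: a=17^0·(≡10), b=17^1·(≡16) mod 17; (10|17)=-1, (16|17)=+1; (−1)^{0·1·8}·(-1)^1·(+1)^0 = -1.
v=5: a=5^1·(≡4), b=5^1·(≡4) mod 5; (4|5)=+1, (4|5)=+1; (−1)^{1·1·2}·(+1)^1·(+1)^1 = +1.
v=43: a=43^0·(≡19), b=43^2·(≡27) mod 43; (19|43)=-1, (27|43)=-1; (−1)^{0·2·21}·(-1)^2·(-1)^0 = +1.
v=13: a=13^1·(≡4), b=13^1·(≡12) mod 13; (4|13)=+1, (12|13)=+1; (−1)^{1·1·6}·(+1)^1·(+1)^1 = +1.
v=11: a=11^0·(≡1), b=11^-1·(≡2) mod 11; (1|11)=+1, (2|11)=-1; (−1)^{0·-1·5}·(+1)^-1·(-1)^0 = +1.
v=41: a=41^1·(≡29), b=41^1·(≡34) mod 41; (29|41)=-1, (34|41)=-1; (−1)^{1·1·20}·(-1)^1·(-1)^1 = +1.
v=19: a=19^0·(≡13), b=19^2·(≡12) mod 19; (13|19)=-1, (12|19)=-1; (−1)^{0·2·9}·(-1)^2·(-1)^0 = +1.
v=31: a=31^1·(≡2), b=31^1·(≡6) mod 31; (2|31)=+1, (6|31)=-1; (−1)^{1·1·15}·(+1)^1·(-1)^1 = +1.
v=2: v_2(a)=1, v_2(b)=-2; units ≡ 1, 5 (mod 8); ε·ε+αω+βω = 0·0+1·1+-2·0 ≡ 1  ⇒  (a,b)_2 = -1.
v=∞: -165230 < 0 and 15449005 > 0  ⇒  (a,b)_∞ = +1.
v=3: a=3^0·(≡1), b=3^-2·(≡1) mod 3; (1|3)=+1, (1|3)=+1; (−1)^{0·-2·1}·(+1)^-2·(+1)^0 = +1.
|Ram(-165230, 15449005)| = 2, even; anisotropic at {2, 17}.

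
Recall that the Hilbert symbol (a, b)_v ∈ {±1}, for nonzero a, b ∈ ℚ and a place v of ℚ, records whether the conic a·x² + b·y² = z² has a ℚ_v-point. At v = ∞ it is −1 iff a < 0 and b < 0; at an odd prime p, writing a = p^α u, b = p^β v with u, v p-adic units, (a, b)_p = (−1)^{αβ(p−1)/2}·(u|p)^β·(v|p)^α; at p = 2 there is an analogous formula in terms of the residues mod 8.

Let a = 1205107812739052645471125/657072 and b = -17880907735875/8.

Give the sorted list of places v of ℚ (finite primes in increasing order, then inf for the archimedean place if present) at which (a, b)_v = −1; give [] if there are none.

Mod squares: a ≡ 17638815, b ≡ -870. Check v ∈ {∞, 2, 3, 5, 7, 11, 13, 23, 29, 41, 43}.
v=5: a=5^3·(≡2), b=5^3·(≡1) mod 5; (2|5)=-1, (1|5)=+1; (−1)^{3·3·2}·(-1)^3·(+1)^3 = -1.
v=23: a=23^3·(≡4), b=23^2·(≡9) mod 23; (4|23)=+1, (9|23)=+1; (−1)^{3·2·11}·(+1)^2·(+1)^3 = +1.
v=43: a=43^3·(≡37), b=43^2·(≡26) mod 43; (37|43)=-1, (26|43)=-1; (−1)^{3·2·21}·(-1)^2·(-1)^3 = -1.
v=11: a=11^2·(≡10), b=11^0·(≡10) mod 11; (10|11)=-1, (10|11)=-1; (−1)^{2·0·5}·(-1)^0·(-1)^2 = +1.
v=29: a=29^3·(≡15), b=29^1·(≡5) mod 29; (15|29)=-1, (5|29)=+1; (−1)^{3·1·14}·(-1)^1·(+1)^3 = -1.
v=3: a=3^-5·(≡1), b=3^1·(≡1) mod 3; (1|3)=+1, (1|3)=+1; (−1)^{-5·1·1}·(+1)^1·(+1)^-5 = -1.
v=2: v_2(a)=-4, v_2(b)=-3; units ≡ 7, 5 (mod 8); ε·ε+αω+βω = 1·0+-4·1+-3·0 ≡ 0  ⇒  (a,b)_2 = +1.
v=41: a=41^3·(≡23), b=41^2·(≡20) mod 41; (23|41)=+1, (20|41)=+1; (−1)^{3·2·20}·(+1)^2·(+1)^3 = +1.
v=7: a=7^2·(≡3), b=7^0·(≡5) mod 7; (3|7)=-1, (5|7)=-1; (−1)^{2·0·3}·(-1)^0·(-1)^2 = +1.
v=13: a=13^-2·(≡12), b=13^0·(≡3) mod 13; (12|13)=+1, (3|13)=+1; (−1)^{-2·0·6}·(+1)^0·(+1)^-2 = +1.
v=∞: 17638815 > 0 and -870 < 0  ⇒  (a,b)_∞ = +1.
(17638815, -870 / ℚ) ramifies at {3, 5, 29, 43}: a division algebra.

[3, 5, 29, 43]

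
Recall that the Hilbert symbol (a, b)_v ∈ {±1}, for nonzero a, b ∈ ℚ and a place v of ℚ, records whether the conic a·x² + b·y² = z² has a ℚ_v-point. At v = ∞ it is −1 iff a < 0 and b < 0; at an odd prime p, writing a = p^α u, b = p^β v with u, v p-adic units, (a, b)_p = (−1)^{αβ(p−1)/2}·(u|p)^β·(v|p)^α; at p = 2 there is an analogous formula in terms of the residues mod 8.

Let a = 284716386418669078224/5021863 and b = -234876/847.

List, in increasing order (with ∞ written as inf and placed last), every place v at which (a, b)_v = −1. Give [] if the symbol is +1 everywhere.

(a, b) ≡ (14763, -777) mod (ℚ^×)²; places V = {2, 3, 7, 11, 13, 19, 23, 37, ∞}.
(a,b)_13: α=2, u≡5; β=0, v≡4 (mod 13); (5|13)=-1, (4|13)=+1; sign (−1)^0·-1^0·+1^2 = +1.
(a,b)_11: α=-4, u≡5; β=-2, v≡1 (mod 11); (5|11)=+1, (1|11)=+1; sign (−1)^0·+1^-2·+1^-4 = +1.
(a,b)_3: α=1, u≡1; β=1, v≡2 (mod 3); (1|3)=+1, (2|3)=-1; sign (−1)^1·+1^1·-1^1 = +1.
(a,b)_37: α=3, u≡19; β=1, v≡33 (mod 37); (19|37)=-1, (33|37)=+1; sign (−1)^0·-1^1·+1^3 = -1.
(a,b)_2: α=4, β=2; u≡3, v≡7 (mod 8); ε(u)ε(v)=1·1, αω(v)=4·0, βω(u)=2·1; sum ≡ 1  ⇒  -1.
(a,b)_7: α=-3, u≡2; β=-1, v≡1 (mod 7); (2|7)=+1, (1|7)=+1; sign (−1)^1·+1^-1·+1^-3 = -1.
(a,b)_∞: sgn(14763)=+, sgn(-777)=−, so +1.
(a,b)_19: α=5, u≡6; β=0, v≡14 (mod 19); (6|19)=+1, (14|19)=-1; sign (−1)^0·+1^0·-1^5 = -1.
(a,b)_23: α=4, u≡11; β=2, v≡19 (mod 23); (11|23)=-1, (19|23)=-1; sign (−1)^0·-1^2·-1^4 = +1.
(14763, -777 / ℚ) ramifies at {2, 7, 19, 37}: a division algebra.

[2, 7, 19, 37]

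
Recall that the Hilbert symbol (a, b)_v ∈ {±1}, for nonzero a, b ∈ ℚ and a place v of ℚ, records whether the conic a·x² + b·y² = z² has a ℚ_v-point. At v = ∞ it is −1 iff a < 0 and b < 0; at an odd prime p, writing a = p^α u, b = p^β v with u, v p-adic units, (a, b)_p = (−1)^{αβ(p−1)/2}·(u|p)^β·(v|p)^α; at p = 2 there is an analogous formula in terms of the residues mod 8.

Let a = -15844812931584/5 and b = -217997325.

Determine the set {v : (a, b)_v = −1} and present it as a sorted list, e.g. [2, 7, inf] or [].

[3, 5, 13, inf]

Mod squares: a ≡ -2730, b ≡ -13. Check v ∈ {∞, 2, 3, 5, 7, 13}.
v=7: a=7^3·(≡1), b=7^2·(≡2) mod 7; (1|7)=+1, (2|7)=+1; (−1)^{3·2·3}·(+1)^2·(+1)^3 = +1.
v=3: a=3^5·(≡2), b=3^4·(≡2) mod 3; (2|3)=-1, (2|3)=-1; (−1)^{5·4·1}·(-1)^4·(-1)^5 = -1.
v=5: a=5^-1·(≡1), b=5^2·(≡2) mod 5; (1|5)=+1, (2|5)=-1; (−1)^{-1·2·2}·(+1)^2·(-1)^-1 = -1.
v=∞: -2730 < 0 and -13 < 0  ⇒  (a,b)_∞ = -1.
v=13: a=13^5·(≡7), b=13^3·(≡4) mod 13; (7|13)=-1, (4|13)=+1; (−1)^{5·3·6}·(-1)^3·(+1)^5 = -1.
v=2: v_2(a)=9, v_2(b)=0; units ≡ 3, 3 (mod 8); ε·ε+αω+βω = 1·1+9·1+0·1 ≡ 0  ⇒  (a,b)_2 = +1.
(-2730, -13 / ℚ) ramifies at {3, 5, 13, ∞}: a division algebra.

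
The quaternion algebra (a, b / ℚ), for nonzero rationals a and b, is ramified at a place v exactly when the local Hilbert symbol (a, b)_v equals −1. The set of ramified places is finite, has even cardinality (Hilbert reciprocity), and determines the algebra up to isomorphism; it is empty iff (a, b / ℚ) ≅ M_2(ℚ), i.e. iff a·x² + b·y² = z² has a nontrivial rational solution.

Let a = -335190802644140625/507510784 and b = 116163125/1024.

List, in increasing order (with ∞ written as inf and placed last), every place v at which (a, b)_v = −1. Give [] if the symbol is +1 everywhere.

[17, 29]

Mod squares: a ≡ -6409, b ≡ 221. Check v ∈ {∞, 2, 3, 5, 7, 11, 13, 17, 19, 29}.
v=17: a=17^1·(≡12), b=17^1·(≡15) mod 17; (12|17)=-1, (15|17)=+1; (−1)^{1·1·8}·(-1)^1·(+1)^1 = -1.
v=13: a=13^1·(≡1), b=13^1·(≡1) mod 13; (1|13)=+1, (1|13)=+1; (−1)^{1·1·6}·(+1)^1·(+1)^1 = +1.
v=19: a=19^2·(≡12), b=19^0·(≡3) mod 19; (12|19)=-1, (3|19)=-1; (−1)^{2·0·9}·(-1)^0·(-1)^2 = +1.
v=29: a=29^3·(≡14), b=29^2·(≡3) mod 29; (14|29)=-1, (3|29)=-1; (−1)^{3·2·14}·(-1)^2·(-1)^3 = -1.
v=∞: -6409 < 0 and 221 > 0  ⇒  (a,b)_∞ = +1.
v=11: a=11^-2·(≡4), b=11^0·(≡1) mod 11; (4|11)=+1, (1|11)=+1; (−1)^{-2·0·5}·(+1)^0·(+1)^-2 = +1.
v=3: a=3^2·(≡2), b=3^0·(≡2) mod 3; (2|3)=-1, (2|3)=-1; (−1)^{2·0·1}·(-1)^0·(-1)^2 = +1.
v=5: a=5^8·(≡4), b=5^4·(≡4) mod 5; (4|5)=+1, (4|5)=+1; (−1)^{8·4·2}·(+1)^4·(+1)^8 = +1.
v=2: v_2(a)=-22, v_2(b)=-10; units ≡ 7, 5 (mod 8); ε·ε+αω+βω = 1·0+-22·1+-10·0 ≡ 0  ⇒  (a,b)_2 = +1.
v=7: a=7^2·(≡3), b=7^0·(≡4) mod 7; (3|7)=-1, (4|7)=+1; (−1)^{2·0·3}·(-1)^0·(+1)^2 = +1.
(-6409, 221 / ℚ) ramifies at {17, 29}: a division algebra.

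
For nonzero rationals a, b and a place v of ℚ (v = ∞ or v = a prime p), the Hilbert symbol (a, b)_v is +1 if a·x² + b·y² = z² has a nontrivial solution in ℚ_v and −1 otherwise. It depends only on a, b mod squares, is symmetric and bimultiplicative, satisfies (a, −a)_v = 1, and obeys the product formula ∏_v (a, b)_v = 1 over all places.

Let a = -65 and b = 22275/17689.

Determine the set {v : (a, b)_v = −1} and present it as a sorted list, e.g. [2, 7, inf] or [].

[2, 13]

(a, b) ≡ (-65, 11) mod (ℚ^×)²; places V = {2, 3, 5, 7, 11, 13, 19, ∞}.
(a,b)_5: α=1, u≡2; β=2, v≡4 (mod 5); (2|5)=-1, (4|5)=+1; sign (−1)^0·-1^2·+1^1 = +1.
(a,b)_11: α=0, u≡1; β=1, v≡1 (mod 11); (1|11)=+1, (1|11)=+1; sign (−1)^0·+1^1·+1^0 = +1.
(a,b)_2: α=0, β=0; u≡7, v≡3 (mod 8); ε(u)ε(v)=1·1, αω(v)=0·1, βω(u)=0·0; sum ≡ 1  ⇒  -1.
(a,b)_∞: sgn(-65)=−, sgn(11)=+, so +1.
(a,b)_19: α=0, u≡11; β=-2, v≡11 (mod 19); (11|19)=+1, (11|19)=+1; sign (−1)^0·+1^-2·+1^0 = +1.
(a,b)_3: α=0, u≡1; β=4, v≡2 (mod 3); (1|3)=+1, (2|3)=-1; sign (−1)^0·+1^4·-1^0 = +1.
(a,b)_7: α=0, u≡5; β=-2, v≡2 (mod 7); (5|7)=-1, (2|7)=+1; sign (−1)^0·-1^-2·+1^0 = +1.
(a,b)_13: α=1, u≡8; β=0, v≡5 (mod 13); (8|13)=-1, (5|13)=-1; sign (−1)^0·-1^0·-1^1 = -1.
Ram(-65, 11) = {2, 13}; no ℚ_2-point on the conic.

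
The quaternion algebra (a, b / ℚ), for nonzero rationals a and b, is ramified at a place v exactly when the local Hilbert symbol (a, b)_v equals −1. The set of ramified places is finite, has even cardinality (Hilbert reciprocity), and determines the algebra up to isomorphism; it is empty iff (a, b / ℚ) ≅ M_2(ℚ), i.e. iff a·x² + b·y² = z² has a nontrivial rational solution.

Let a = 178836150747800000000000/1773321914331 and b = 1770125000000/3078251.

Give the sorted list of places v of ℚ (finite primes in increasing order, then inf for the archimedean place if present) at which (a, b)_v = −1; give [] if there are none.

Mod squares: a ≡ 5005, b ≡ 55. Check v ∈ {∞, 2, 3, 5, 7, 11, 13, 17, 23}.
v=7: a=7^7·(≡1), b=7^2·(≡5) mod 7; (1|7)=+1, (5|7)=-1; (−1)^{7·2·3}·(+1)^2·(-1)^7 = -1.
v=5: a=5^11·(≡4), b=5^9·(≡4) mod 5; (4|5)=+1, (4|5)=+1; (−1)^{11·9·2}·(+1)^9·(+1)^11 = +1.
v=23: a=23^-6·(≡7), b=23^-4·(≡12) mod 23; (7|23)=-1, (12|23)=+1; (−1)^{-6·-4·11}·(-1)^-4·(+1)^-6 = +1.
v=13: a=13^1·(≡7), b=13^0·(≡12) mod 13; (7|13)=-1, (12|13)=+1; (−1)^{1·0·6}·(-1)^0·(+1)^1 = +1.
v=17: a=17^4·(≡6), b=17^2·(≡13) mod 17; (6|17)=-1, (13|17)=+1; (−1)^{4·2·8}·(-1)^2·(+1)^4 = +1.
v=∞: 5005 > 0 and 55 > 0  ⇒  (a,b)_∞ = +1.
v=2: v_2(a)=12, v_2(b)=6; units ≡ 5, 7 (mod 8); ε·ε+αω+βω = 0·1+12·0+6·1 ≡ 0  ⇒  (a,b)_2 = +1.
v=3: a=3^-2·(≡1), b=3^0·(≡1) mod 3; (1|3)=+1, (1|3)=+1; (−1)^{-2·0·1}·(+1)^0·(+1)^-2 = +1.
v=11: a=11^-3·(≡9), b=11^-1·(≡5) mod 11; (9|11)=+1, (5|11)=+1; (−1)^{-3·-1·5}·(+1)^-1·(+1)^-3 = -1.
Ram(5005, 55) = {7, 11}; no ℚ_7-point on the conic.

[7, 11]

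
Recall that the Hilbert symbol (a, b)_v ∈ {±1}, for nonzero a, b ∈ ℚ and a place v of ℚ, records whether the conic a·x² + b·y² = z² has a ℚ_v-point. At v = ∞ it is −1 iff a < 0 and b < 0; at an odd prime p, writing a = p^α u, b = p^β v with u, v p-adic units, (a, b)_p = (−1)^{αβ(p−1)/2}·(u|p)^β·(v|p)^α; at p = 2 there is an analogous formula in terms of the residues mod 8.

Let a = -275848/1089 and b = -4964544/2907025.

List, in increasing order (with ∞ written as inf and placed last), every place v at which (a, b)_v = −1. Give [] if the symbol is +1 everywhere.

[2, 3, 17, inf]

(a, b) ≡ (-82, -51) mod (ℚ^×)²; places V = {2, 3, 5, 11, 13, 17, 29, 31, 41, ∞}.
(a,b)_∞: sgn(-82)=−, sgn(-51)=−, so -1.
(a,b)_31: α=0, u≡13; β=-2, v≡30 (mod 31); (13|31)=-1, (30|31)=-1; sign (−1)^0·-1^-2·-1^0 = +1.
(a,b)_11: α=-2, u≡6; β=-2, v≡9 (mod 11); (6|11)=-1, (9|11)=+1; sign (−1)^0·-1^-2·+1^-2 = +1.
(a,b)_5: α=0, u≡3; β=-2, v≡1 (mod 5); (3|5)=-1, (1|5)=+1; sign (−1)^0·-1^-2·+1^0 = +1.
(a,b)_2: α=3, β=6; u≡7, v≡5 (mod 8); ε(u)ε(v)=1·0, αω(v)=3·1, βω(u)=6·0; sum ≡ 1  ⇒  -1.
(a,b)_17: α=0, u≡11; β=1, v≡12 (mod 17); (11|17)=-1, (12|17)=-1; sign (−1)^0·-1^1·-1^0 = -1.
(a,b)_41: α=1, u≡23; β=0, v≡32 (mod 41); (23|41)=+1, (32|41)=+1; sign (−1)^0·+1^0·+1^1 = +1.
(a,b)_3: α=-2, u≡2; β=3, v≡1 (mod 3); (2|3)=-1, (1|3)=+1; sign (−1)^0·-1^3·+1^-2 = -1.
(a,b)_29: α=2, u≡23; β=0, v≡20 (mod 29); (23|29)=+1, (20|29)=+1; sign (−1)^0·+1^0·+1^2 = +1.
(a,b)_13: α=0, u≡9; β=2, v≡1 (mod 13); (9|13)=+1, (1|13)=+1; sign (−1)^0·+1^2·+1^0 = +1.
Ram(-82, -51) = {2, 3, 17, ∞}; no ℚ_2-point on the conic.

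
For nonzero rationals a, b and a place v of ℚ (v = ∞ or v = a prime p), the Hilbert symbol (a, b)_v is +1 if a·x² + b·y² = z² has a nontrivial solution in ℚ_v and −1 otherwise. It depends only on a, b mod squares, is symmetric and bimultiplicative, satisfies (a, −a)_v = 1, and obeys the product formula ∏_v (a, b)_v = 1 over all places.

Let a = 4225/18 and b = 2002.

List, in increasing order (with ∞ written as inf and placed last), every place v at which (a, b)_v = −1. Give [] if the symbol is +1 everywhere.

Mod squares: a ≡ 2, b ≡ 2002. Check v ∈ {∞, 2, 3, 5, 7, 11, 13}.
v=2: v_2(a)=-1, v_2(b)=1; units ≡ 1, 1 (mod 8); ε·ε+αω+βω = 0·0+-1·0+1·0 ≡ 0  ⇒  (a,b)_2 = +1.
v=13: a=13^2·(≡5), b=13^1·(≡11) mod 13; (5|13)=-1, (11|13)=-1; (−1)^{2·1·6}·(-1)^1·(-1)^2 = -1.
v=11: a=11^0·(≡8), b=11^1·(≡6) mod 11; (8|11)=-1, (6|11)=-1; (−1)^{0·1·5}·(-1)^1·(-1)^0 = -1.
v=5: a=5^2·(≡3), b=5^0·(≡2) mod 5; (3|5)=-1, (2|5)=-1; (−1)^{2·0·2}·(-1)^0·(-1)^2 = +1.
v=∞: 2 > 0 and 2002 > 0  ⇒  (a,b)_∞ = +1.
v=7: a=7^0·(≡1), b=7^1·(≡6) mod 7; (1|7)=+1, (6|7)=-1; (−1)^{0·1·3}·(+1)^1·(-1)^0 = +1.
v=3: a=3^-2·(≡2), b=3^0·(≡1) mod 3; (2|3)=-1, (1|3)=+1; (−1)^{-2·0·1}·(-1)^0·(+1)^-2 = +1.
(2, 2002 / ℚ) ramifies at {11, 13}: a division algebra.

[11, 13]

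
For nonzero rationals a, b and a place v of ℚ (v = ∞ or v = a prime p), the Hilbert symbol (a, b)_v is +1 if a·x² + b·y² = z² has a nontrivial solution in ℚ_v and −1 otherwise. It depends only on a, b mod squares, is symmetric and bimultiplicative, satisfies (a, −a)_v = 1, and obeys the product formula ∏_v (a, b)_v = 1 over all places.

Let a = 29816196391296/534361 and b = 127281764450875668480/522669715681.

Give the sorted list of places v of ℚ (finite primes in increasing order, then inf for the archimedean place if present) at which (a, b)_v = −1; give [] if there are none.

(a, b) ≡ (3286, 16430) mod (ℚ^×)²; places V = {2, 3, 5, 7, 11, 17, 23, 31, 43, 53, ∞}.
(a,b)_43: α=-2, u≡12; β=-4, v≡21 (mod 43); (12|43)=-1, (21|43)=+1; sign (−1)^0·-1^-4·+1^-2 = +1.
(a,b)_11: α=0, u≡6; β=2, v≡7 (mod 11); (6|11)=-1, (7|11)=-1; sign (−1)^0·-1^2·-1^0 = +1.
(a,b)_7: α=4, u≡6; β=6, v≡4 (mod 7); (6|7)=-1, (4|7)=+1; sign (−1)^0·-1^6·+1^4 = +1.
(a,b)_17: α=-2, u≡7; β=-2, v≡4 (mod 17); (7|17)=-1, (4|17)=+1; sign (−1)^0·-1^-2·+1^-2 = +1.
(a,b)_31: α=1, u≡30; β=1, v≡11 (mod 31); (30|31)=-1, (11|31)=-1; sign (−1)^1·-1^1·-1^1 = -1.
(a,b)_2: α=7, β=11; u≡3, v≡7 (mod 8); ε(u)ε(v)=1·1, αω(v)=7·0, βω(u)=11·1; sum ≡ 0  ⇒  +1.
(a,b)_∞: sgn(3286)=+, sgn(16430)=+, so +1.
(a,b)_53: α=1, u≡29; β=1, v≡20 (mod 53); (29|53)=+1, (20|53)=-1; sign (−1)^0·+1^1·-1^1 = -1.
(a,b)_5: α=0, u≡1; β=1, v≡1 (mod 5); (1|5)=+1, (1|5)=+1; sign (−1)^0·+1^1·+1^0 = +1.
(a,b)_3: α=10, u≡1; β=12, v≡2 (mod 3); (1|3)=+1, (2|3)=-1; sign (−1)^0·+1^12·-1^10 = +1.
(a,b)_23: α=0, u≡11; β=-2, v≡16 (mod 23); (11|23)=-1, (16|23)=+1; sign (−1)^0·-1^-2·+1^0 = +1.
Ram(3286, 16430) = {31, 53}; no ℚ_31-point on the conic.

[31, 53]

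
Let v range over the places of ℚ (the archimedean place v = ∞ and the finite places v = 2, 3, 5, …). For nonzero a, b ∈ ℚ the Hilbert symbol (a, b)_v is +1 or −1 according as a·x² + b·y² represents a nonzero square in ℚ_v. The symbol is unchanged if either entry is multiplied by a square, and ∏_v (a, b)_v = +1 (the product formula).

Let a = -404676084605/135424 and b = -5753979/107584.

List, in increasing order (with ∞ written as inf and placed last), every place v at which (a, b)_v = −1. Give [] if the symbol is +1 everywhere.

[7, 11, 17, 19, 23, inf]

Mod squares: a ≡ -2847245, b ≡ -1771. Check v ∈ {∞, 2, 3, 5, 7, 11, 13, 17, 19, 23, 29, 41, 43}.
v=7: a=7^0·(≡6), b=7^1·(≡6) mod 7; (6|7)=-1, (6|7)=-1; (−1)^{0·1·3}·(-1)^1·(-1)^0 = -1.
v=19: a=19^1·(≡7), b=19^2·(≡13) mod 19; (7|19)=+1, (13|19)=-1; (−1)^{1·2·9}·(+1)^2·(-1)^1 = -1.
v=43: a=43^1·(≡37), b=43^0·(≡10) mod 43; (37|43)=-1, (10|43)=+1; (−1)^{1·0·21}·(-1)^0·(+1)^1 = +1.
v=23: a=23^-2·(≡22), b=23^1·(≡14) mod 23; (22|23)=-1, (14|23)=-1; (−1)^{-2·1·11}·(-1)^1·(-1)^-2 = -1.
v=2: v_2(a)=-8, v_2(b)=-6; units ≡ 3, 5 (mod 8); ε·ε+αω+βω = 1·0+-8·1+-6·1 ≡ 0  ⇒  (a,b)_2 = +1.
v=11: a=11^0·(≡7), b=11^1·(≡4) mod 11; (7|11)=-1, (4|11)=+1; (−1)^{0·1·5}·(-1)^1·(+1)^0 = -1.
v=17: a=17^1·(≡4), b=17^0·(≡12) mod 17; (4|17)=+1, (12|17)=-1; (−1)^{1·0·8}·(+1)^0·(-1)^1 = -1.
v=41: a=41^1·(≡2), b=41^-2·(≡9) mod 41; (2|41)=+1, (9|41)=+1; (−1)^{1·-2·20}·(+1)^-2·(+1)^1 = +1.
v=29: a=29^2·(≡13), b=29^0·(≡10) mod 29; (13|29)=+1, (10|29)=-1; (−1)^{2·0·14}·(+1)^0·(-1)^2 = +1.
v=3: a=3^0·(≡1), b=3^2·(≡2) mod 3; (1|3)=+1, (2|3)=-1; (−1)^{0·2·1}·(+1)^2·(-1)^0 = +1.
v=∞: -2847245 < 0 and -1771 < 0  ⇒  (a,b)_∞ = -1.
v=13: a=13^2·(≡6), b=13^0·(≡9) mod 13; (6|13)=-1, (9|13)=+1; (−1)^{2·0·6}·(-1)^0·(+1)^2 = +1.
v=5: a=5^1·(≡1), b=5^0·(≡4) mod 5; (1|5)=+1, (4|5)=+1; (−1)^{1·0·2}·(+1)^0·(+1)^1 = +1.
|Ram(-2847245, -1771)| = 6, even; anisotropic at {7, 11, 17, 19, 23, ∞}.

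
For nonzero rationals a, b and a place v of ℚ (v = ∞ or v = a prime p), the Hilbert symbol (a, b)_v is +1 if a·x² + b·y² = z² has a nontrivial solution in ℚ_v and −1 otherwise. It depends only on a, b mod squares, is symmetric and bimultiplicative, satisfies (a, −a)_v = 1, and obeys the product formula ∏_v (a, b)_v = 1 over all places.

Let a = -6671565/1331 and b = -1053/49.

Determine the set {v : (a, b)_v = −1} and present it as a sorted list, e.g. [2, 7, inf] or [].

[3, 5, 13, inf]

Mod squares: a ≡ -3135, b ≡ -13. Check v ∈ {∞, 2, 3, 5, 7, 11, 13, 17, 19}.
v=7: a=7^0·(≡2), b=7^-2·(≡4) mod 7; (2|7)=+1, (4|7)=+1; (−1)^{0·-2·3}·(+1)^-2·(+1)^0 = +1.
v=19: a=19^1·(≡4), b=19^0·(≡1) mod 19; (4|19)=+1, (1|19)=+1; (−1)^{1·0·9}·(+1)^0·(+1)^1 = +1.
v=∞: -3135 < 0 and -13 < 0  ⇒  (a,b)_∞ = -1.
v=3: a=3^5·(≡2), b=3^4·(≡2) mod 3; (2|3)=-1, (2|3)=-1; (−1)^{5·4·1}·(-1)^4·(-1)^5 = -1.
v=13: a=13^0·(≡7), b=13^1·(≡1) mod 13; (7|13)=-1, (1|13)=+1; (−1)^{0·1·6}·(-1)^1·(+1)^0 = -1.
v=2: v_2(a)=0, v_2(b)=0; units ≡ 1, 3 (mod 8); ε·ε+αω+βω = 0·1+0·1+0·0 ≡ 0  ⇒  (a,b)_2 = +1.
v=17: a=17^2·(≡7), b=17^0·(≡8) mod 17; (7|17)=-1, (8|17)=+1; (−1)^{2·0·8}·(-1)^0·(+1)^2 = +1.
v=11: a=11^-3·(≡1), b=11^0·(≡5) mod 11; (1|11)=+1, (5|11)=+1; (−1)^{-3·0·5}·(+1)^0·(+1)^-3 = +1.
v=5: a=5^1·(≡2), b=5^0·(≡3) mod 5; (2|5)=-1, (3|5)=-1; (−1)^{1·0·2}·(-1)^0·(-1)^1 = -1.
|Ram(-3135, -13)| = 4, even; anisotropic at {3, 5, 13, ∞}.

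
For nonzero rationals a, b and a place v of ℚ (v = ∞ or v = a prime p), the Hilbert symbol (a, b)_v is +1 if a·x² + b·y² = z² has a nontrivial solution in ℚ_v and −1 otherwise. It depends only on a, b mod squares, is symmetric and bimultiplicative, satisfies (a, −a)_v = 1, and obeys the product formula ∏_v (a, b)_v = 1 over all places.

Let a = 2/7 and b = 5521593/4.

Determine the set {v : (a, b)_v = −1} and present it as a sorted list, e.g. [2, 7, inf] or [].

[3, 7, 41, 53]

Mod squares: a ≡ 14, b ≡ 45633. Check v ∈ {∞, 2, 3, 7, 11, 41, 53}.
v=2: v_2(a)=1, v_2(b)=-2; units ≡ 7, 1 (mod 8); ε·ε+αω+βω = 1·0+1·0+-2·0 ≡ 0  ⇒  (a,b)_2 = +1.
v=53: a=53^0·(≡23), b=53^1·(≡9) mod 53; (23|53)=-1, (9|53)=+1; (−1)^{0·1·26}·(-1)^1·(+1)^0 = -1.
v=11: a=11^0·(≡5), b=11^2·(≡4) mod 11; (5|11)=+1, (4|11)=+1; (−1)^{0·2·5}·(+1)^2·(+1)^0 = +1.
v=7: a=7^-1·(≡2), b=7^1·(≡1) mod 7; (2|7)=+1, (1|7)=+1; (−1)^{-1·1·3}·(+1)^1·(+1)^-1 = -1.
v=41: a=41^0·(≡12), b=41^1·(≡38) mod 41; (12|41)=-1, (38|41)=-1; (−1)^{0·1·20}·(-1)^1·(-1)^0 = -1.
v=3: a=3^0·(≡2), b=3^1·(≡1) mod 3; (2|3)=-1, (1|3)=+1; (−1)^{0·1·1}·(-1)^1·(+1)^0 = -1.
v=∞: 14 > 0 and 45633 > 0  ⇒  (a,b)_∞ = +1.
(14, 45633 / ℚ) ramifies at {3, 7, 41, 53}: a division algebra.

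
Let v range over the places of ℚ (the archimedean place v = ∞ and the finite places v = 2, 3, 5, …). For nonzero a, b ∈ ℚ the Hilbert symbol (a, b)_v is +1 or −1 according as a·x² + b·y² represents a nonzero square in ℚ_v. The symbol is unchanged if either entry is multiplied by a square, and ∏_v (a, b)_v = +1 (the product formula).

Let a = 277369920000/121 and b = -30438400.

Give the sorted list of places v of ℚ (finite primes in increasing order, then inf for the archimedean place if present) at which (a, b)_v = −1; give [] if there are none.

Mod squares: a ≡ 2378, b ≡ -1189. Check v ∈ {∞, 2, 3, 5, 11, 29, 41}.
v=11: a=11^-2·(≡8), b=11^0·(≡8) mod 11; (8|11)=-1, (8|11)=-1; (−1)^{-2·0·5}·(-1)^0·(-1)^-2 = +1.
v=3: a=3^6·(≡2), b=3^0·(≡2) mod 3; (2|3)=-1, (2|3)=-1; (−1)^{6·0·1}·(-1)^0·(-1)^6 = +1.
v=2: v_2(a)=9, v_2(b)=10; units ≡ 5, 3 (mod 8); ε·ε+αω+βω = 0·1+9·1+10·1 ≡ 1  ⇒  (a,b)_2 = -1.
v=41: a=41^1·(≡24), b=41^1·(≡28) mod 41; (24|41)=-1, (28|41)=-1; (−1)^{1·1·20}·(-1)^1·(-1)^1 = +1.
v=5: a=5^4·(≡2), b=5^2·(≡4) mod 5; (2|5)=-1, (4|5)=+1; (−1)^{4·2·2}·(-1)^2·(+1)^4 = +1.
v=29: a=29^1·(≡1), b=29^1·(≡26) mod 29; (1|29)=+1, (26|29)=-1; (−1)^{1·1·14}·(+1)^1·(-1)^1 = -1.
v=∞: 2378 > 0 and -1189 < 0  ⇒  (a,b)_∞ = +1.
(2378, -1189 / ℚ) ramifies at {2, 29}: a division algebra.

[2, 29]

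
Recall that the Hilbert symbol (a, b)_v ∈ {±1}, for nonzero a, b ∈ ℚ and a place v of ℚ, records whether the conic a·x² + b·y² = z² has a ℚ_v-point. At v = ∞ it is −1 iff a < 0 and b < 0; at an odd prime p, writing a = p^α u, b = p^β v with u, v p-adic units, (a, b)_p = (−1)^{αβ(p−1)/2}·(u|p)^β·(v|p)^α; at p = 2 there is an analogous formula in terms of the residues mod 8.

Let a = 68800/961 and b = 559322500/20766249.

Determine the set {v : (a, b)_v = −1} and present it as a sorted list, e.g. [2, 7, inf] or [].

(a, b) ≡ (43, 1) mod (ℚ^×)²; places V = {2, 3, 5, 7, 11, 31, 43, ∞}.
(a,b)_43: α=1, u≡35; β=2, v≡38 (mod 43); (35|43)=+1, (38|43)=+1; sign (−1)^0·+1^2·+1^1 = +1.
(a,b)_2: α=6, β=2; u≡3, v≡1 (mod 8); ε(u)ε(v)=1·0, αω(v)=6·0, βω(u)=2·1; sum ≡ 0  ⇒  +1.
(a,b)_7: α=0, u≡2; β=-4, v≡4 (mod 7); (2|7)=+1, (4|7)=+1; sign (−1)^0·+1^-4·+1^0 = +1.
(a,b)_31: α=-2, u≡11; β=-2, v≡20 (mod 31); (11|31)=-1, (20|31)=+1; sign (−1)^0·-1^-2·+1^-2 = +1.
(a,b)_11: α=0, u≡7; β=2, v≡4 (mod 11); (7|11)=-1, (4|11)=+1; sign (−1)^0·-1^2·+1^0 = +1.
(a,b)_3: α=0, u≡1; β=-2, v≡1 (mod 3); (1|3)=+1, (1|3)=+1; sign (−1)^0·+1^-2·+1^0 = +1.
(a,b)_∞: sgn(43)=+, sgn(1)=+, so +1.
(a,b)_5: α=2, u≡2; β=4, v≡4 (mod 5); (2|5)=-1, (4|5)=+1; sign (−1)^0·-1^4·+1^2 = +1.
Ram(a, b) = ∅: the form 43·x² + 1·y² − z² is isotropic over every ℚ_v, so by Hasse–Minkowski it is isotropic over ℚ.

[]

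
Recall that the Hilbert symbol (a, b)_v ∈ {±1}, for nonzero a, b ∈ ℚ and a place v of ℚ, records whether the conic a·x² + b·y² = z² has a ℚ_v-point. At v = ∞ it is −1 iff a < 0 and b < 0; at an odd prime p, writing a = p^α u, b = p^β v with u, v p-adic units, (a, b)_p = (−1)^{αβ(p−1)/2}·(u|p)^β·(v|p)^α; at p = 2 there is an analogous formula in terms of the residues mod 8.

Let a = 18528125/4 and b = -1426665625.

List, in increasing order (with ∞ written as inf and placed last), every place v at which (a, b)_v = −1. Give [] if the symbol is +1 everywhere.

[5, 7]

Mod squares: a ≡ 5, b ≡ -385. Check v ∈ {∞, 2, 5, 7, 11}.
v=∞: 5 > 0 and -385 < 0  ⇒  (a,b)_∞ = +1.
v=5: a=5^5·(≡1), b=5^5·(≡2) mod 5; (1|5)=+1, (2|5)=-1; (−1)^{5·5·2}·(+1)^5·(-1)^5 = -1.
v=2: v_2(a)=-2, v_2(b)=0; units ≡ 5, 7 (mod 8); ε·ε+αω+βω = 0·1+-2·0+0·1 ≡ 0  ⇒  (a,b)_2 = +1.
v=7: a=7^2·(≡5), b=7^3·(≡4) mod 7; (5|7)=-1, (4|7)=+1; (−1)^{2·3·3}·(-1)^3·(+1)^2 = -1.
v=11: a=11^2·(≡4), b=11^3·(≡9) mod 11; (4|11)=+1, (9|11)=+1; (−1)^{2·3·5}·(+1)^3·(+1)^2 = +1.
(5, -385 / ℚ) ramifies at {5, 7}: a division algebra.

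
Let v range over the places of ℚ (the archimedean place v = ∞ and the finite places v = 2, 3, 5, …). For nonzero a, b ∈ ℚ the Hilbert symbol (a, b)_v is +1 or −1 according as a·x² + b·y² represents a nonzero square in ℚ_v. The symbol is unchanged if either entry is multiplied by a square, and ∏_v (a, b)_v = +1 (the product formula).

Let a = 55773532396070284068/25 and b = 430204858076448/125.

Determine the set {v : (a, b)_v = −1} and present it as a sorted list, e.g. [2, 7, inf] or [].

[5, 7]

Mod squares: a ≡ 29393, b ≡ 17290. Check v ∈ {∞, 2, 3, 5, 7, 13, 17, 19}.
v=5: a=5^-2·(≡3), b=5^-3·(≡3) mod 5; (3|5)=-1, (3|5)=-1; (−1)^{-2·-3·2}·(-1)^-3·(-1)^-2 = -1.
v=13: a=13^5·(≡9), b=13^3·(≡4) mod 13; (9|13)=+1, (4|13)=+1; (−1)^{5·3·6}·(+1)^3·(+1)^5 = +1.
v=2: v_2(a)=2, v_2(b)=5; units ≡ 1, 5 (mod 8); ε·ε+αω+βω = 0·0+2·1+5·0 ≡ 0  ⇒  (a,b)_2 = +1.
v=7: a=7^3·(≡6), b=7^3·(≡5) mod 7; (6|7)=-1, (5|7)=-1; (−1)^{3·3·3}·(-1)^3·(-1)^3 = -1.
v=17: a=17^3·(≡6), b=17^2·(≡1) mod 17; (6|17)=-1, (1|17)=+1; (−1)^{3·2·8}·(-1)^2·(+1)^3 = +1.
v=3: a=3^2·(≡2), b=3^2·(≡1) mod 3; (2|3)=-1, (1|3)=+1; (−1)^{2·2·1}·(-1)^2·(+1)^2 = +1.
v=∞: 29393 > 0 and 17290 > 0  ⇒  (a,b)_∞ = +1.
v=19: a=19^5·(≡12), b=19^3·(≡1) mod 19; (12|19)=-1, (1|19)=+1; (−1)^{5·3·9}·(-1)^3·(+1)^5 = +1.
(29393, 17290 / ℚ) ramifies at {5, 7}: a division algebra.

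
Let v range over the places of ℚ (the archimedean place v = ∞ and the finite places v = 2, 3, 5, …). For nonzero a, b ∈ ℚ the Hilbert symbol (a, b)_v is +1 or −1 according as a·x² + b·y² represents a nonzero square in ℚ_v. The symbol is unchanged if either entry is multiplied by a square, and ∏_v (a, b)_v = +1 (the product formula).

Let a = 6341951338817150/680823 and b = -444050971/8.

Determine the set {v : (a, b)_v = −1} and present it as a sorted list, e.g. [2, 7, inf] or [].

Mod squares: a ≡ 2002, b ≡ -182. Check v ∈ {∞, 2, 3, 5, 7, 11, 13, 23, 41, 47}.
v=47: a=47^6·(≡27), b=47^4·(≡18) mod 47; (27|47)=+1, (18|47)=+1; (−1)^{6·4·23}·(+1)^4·(+1)^6 = +1.
v=7: a=7^1·(≡5), b=7^1·(≡2) mod 7; (5|7)=-1, (2|7)=+1; (−1)^{1·1·3}·(-1)^1·(+1)^1 = +1.
v=2: v_2(a)=1, v_2(b)=-3; units ≡ 1, 5 (mod 8); ε·ε+αω+βω = 0·0+1·1+-3·0 ≡ 1  ⇒  (a,b)_2 = -1.
v=∞: 2002 > 0 and -182 < 0  ⇒  (a,b)_∞ = +1.
v=5: a=5^2·(≡2), b=5^0·(≡3) mod 5; (2|5)=-1, (3|5)=-1; (−1)^{2·0·2}·(-1)^0·(-1)^2 = +1.
v=23: a=23^-2·(≡13), b=23^0·(≡3) mod 23; (13|23)=+1, (3|23)=+1; (−1)^{-2·0·11}·(+1)^0·(+1)^-2 = +1.
v=13: a=13^-1·(≡8), b=13^1·(≡4) mod 13; (8|13)=-1, (4|13)=+1; (−1)^{-1·1·6}·(-1)^1·(+1)^-1 = -1.
v=11: a=11^-1·(≡8), b=11^0·(≡4) mod 11; (8|11)=-1, (4|11)=+1; (−1)^{-1·0·5}·(-1)^0·(+1)^-1 = +1.
v=41: a=41^2·(≡34), b=41^0·(≡18) mod 41; (34|41)=-1, (18|41)=+1; (−1)^{2·0·20}·(-1)^0·(+1)^2 = +1.
v=3: a=3^-2·(≡1), b=3^0·(≡1) mod 3; (1|3)=+1, (1|3)=+1; (−1)^{-2·0·1}·(+1)^0·(+1)^-2 = +1.
|Ram(2002, -182)| = 2, even; anisotropic at {2, 13}.

[2, 13]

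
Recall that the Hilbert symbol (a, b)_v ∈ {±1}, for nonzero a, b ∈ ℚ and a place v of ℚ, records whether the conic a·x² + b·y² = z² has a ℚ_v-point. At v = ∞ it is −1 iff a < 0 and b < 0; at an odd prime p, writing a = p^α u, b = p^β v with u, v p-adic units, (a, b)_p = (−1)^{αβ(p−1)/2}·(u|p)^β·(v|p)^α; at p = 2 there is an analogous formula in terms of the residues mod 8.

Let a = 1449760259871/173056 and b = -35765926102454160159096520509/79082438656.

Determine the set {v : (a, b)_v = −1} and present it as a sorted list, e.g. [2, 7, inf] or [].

[2, 11, 23, 29]

(a, b) ≡ (51359, -4669) mod (ℚ^×)²; places V = {2, 3, 7, 11, 13, 23, 29, ∞}.
(a,b)_7: α=3, u≡1; β=9, v≡5 (mod 7); (1|7)=+1, (5|7)=-1; sign (−1)^1·+1^9·-1^3 = +1.
(a,b)_∞: sgn(51359)=+, sgn(-4669)=−, so +1.
(a,b)_2: α=-10, β=-14; u≡7, v≡3 (mod 8); ε(u)ε(v)=1·1, αω(v)=-10·1, βω(u)=-14·0; sum ≡ 1  ⇒  -1.
(a,b)_23: α=3, u≡12; β=7, v≡13 (mod 23); (12|23)=+1, (13|23)=+1; sign (−1)^1·+1^7·+1^3 = -1.
(a,b)_29: α=1, u≡10; β=3, v≡13 (mod 29); (10|29)=-1, (13|29)=+1; sign (−1)^0·-1^3·+1^1 = -1.
(a,b)_11: α=3, u≡4; β=4, v≡7 (mod 11); (4|11)=+1, (7|11)=-1; sign (−1)^0·+1^4·-1^3 = -1.
(a,b)_13: α=-2, u≡4; β=-6, v≡5 (mod 13); (4|13)=+1, (5|13)=-1; sign (−1)^0·+1^-6·-1^-2 = +1.
(a,b)_3: α=2, u≡2; β=6, v≡2 (mod 3); (2|3)=-1, (2|3)=-1; sign (−1)^0·-1^6·-1^2 = +1.
|Ram(51359, -4669)| = 4, even; anisotropic at {2, 11, 23, 29}.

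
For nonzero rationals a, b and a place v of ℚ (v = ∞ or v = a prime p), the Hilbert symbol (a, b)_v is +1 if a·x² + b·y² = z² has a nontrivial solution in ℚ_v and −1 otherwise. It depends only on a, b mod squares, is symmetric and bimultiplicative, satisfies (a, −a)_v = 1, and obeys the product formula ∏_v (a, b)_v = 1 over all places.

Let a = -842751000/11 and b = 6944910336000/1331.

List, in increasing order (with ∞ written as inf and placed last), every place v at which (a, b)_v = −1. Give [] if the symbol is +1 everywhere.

Mod squares: a ≡ -4290, b ≡ 10010. Check v ∈ {∞, 2, 3, 5, 7, 11, 13}.
v=∞: -4290 < 0 and 10010 > 0  ⇒  (a,b)_∞ = +1.
v=7: a=7^4·(≡2), b=7^3·(≡4) mod 7; (2|7)=+1, (4|7)=+1; (−1)^{4·3·3}·(+1)^3·(+1)^4 = +1.
v=13: a=13^1·(≡2), b=13^3·(≡1) mod 13; (2|13)=-1, (1|13)=+1; (−1)^{1·3·6}·(-1)^3·(+1)^1 = -1.
v=5: a=5^3·(≡2), b=5^3·(≡3) mod 5; (2|5)=-1, (3|5)=-1; (−1)^{3·3·2}·(-1)^3·(-1)^3 = +1.
v=3: a=3^3·(≡1), b=3^2·(≡2) mod 3; (1|3)=+1, (2|3)=-1; (−1)^{3·2·1}·(+1)^2·(-1)^3 = -1.
v=11: a=11^-1·(≡8), b=11^-3·(≡10) mod 11; (8|11)=-1, (10|11)=-1; (−1)^{-1·-3·5}·(-1)^-3·(-1)^-1 = -1.
v=2: v_2(a)=3, v_2(b)=13; units ≡ 7, 5 (mod 8); ε·ε+αω+βω = 1·0+3·1+13·0 ≡ 1  ⇒  (a,b)_2 = -1.
Ram(-4290, 10010) = {2, 3, 11, 13}; no ℚ_2-point on the conic.

[2, 3, 11, 13]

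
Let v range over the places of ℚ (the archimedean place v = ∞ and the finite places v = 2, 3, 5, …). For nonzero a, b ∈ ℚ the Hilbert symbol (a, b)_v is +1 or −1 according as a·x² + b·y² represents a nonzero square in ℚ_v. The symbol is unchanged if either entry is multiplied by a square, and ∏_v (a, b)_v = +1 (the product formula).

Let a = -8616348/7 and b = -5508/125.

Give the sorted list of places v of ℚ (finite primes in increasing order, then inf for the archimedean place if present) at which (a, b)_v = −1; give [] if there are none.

[2, 3, 7, 13, 17, inf]

(a, b) ≡ (-4641, -85) mod (ℚ^×)²; places V = {2, 3, 5, 7, 13, 17, 19, ∞}.
(a,b)_17: α=1, u≡4; β=1, v≡14 (mod 17); (4|17)=+1, (14|17)=-1; sign (−1)^0·+1^1·-1^1 = -1.
(a,b)_19: α=2, u≡13; β=0, v≡14 (mod 19); (13|19)=-1, (14|19)=-1; sign (−1)^0·-1^0·-1^2 = +1.
(a,b)_13: α=1, u≡5; β=0, v≡7 (mod 13); (5|13)=-1, (7|13)=-1; sign (−1)^0·-1^0·-1^1 = -1.
(a,b)_5: α=0, u≡1; β=-3, v≡2 (mod 5); (1|5)=+1, (2|5)=-1; sign (−1)^0·+1^-3·-1^0 = +1.
(a,b)_2: α=2, β=2; u≡7, v≡3 (mod 8); ε(u)ε(v)=1·1, αω(v)=2·1, βω(u)=2·0; sum ≡ 1  ⇒  -1.
(a,b)_3: α=3, u≡1; β=4, v≡2 (mod 3); (1|3)=+1, (2|3)=-1; sign (−1)^0·+1^4·-1^3 = -1.
(a,b)_∞: sgn(-4641)=−, sgn(-85)=−, so -1.
(a,b)_7: α=-1, u≡1; β=0, v≡6 (mod 7); (1|7)=+1, (6|7)=-1; sign (−1)^0·+1^0·-1^-1 = -1.
(-4641, -85 / ℚ) ramifies at {2, 3, 7, 13, 17, ∞}: a division algebra.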